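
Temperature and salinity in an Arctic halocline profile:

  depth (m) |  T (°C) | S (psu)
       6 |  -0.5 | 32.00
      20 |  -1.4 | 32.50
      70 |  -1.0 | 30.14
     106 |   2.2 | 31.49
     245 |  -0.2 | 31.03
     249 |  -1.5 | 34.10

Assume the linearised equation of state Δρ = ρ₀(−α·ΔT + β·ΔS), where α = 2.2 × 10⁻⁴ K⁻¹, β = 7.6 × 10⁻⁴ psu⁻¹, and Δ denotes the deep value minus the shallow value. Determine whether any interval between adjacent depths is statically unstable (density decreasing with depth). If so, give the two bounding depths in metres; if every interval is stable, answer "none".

20–70 m

Evaluate Δρ/ρ₀ = −αΔT + βΔS across each adjacent pair:
  6–20 m: −αΔT+βΔS = −(2.2 × 10⁻⁴)(-0.9)+(7.6 × 10⁻⁴)(+0.50) = 5.8 × 10⁻⁴ → stable
  20–70 m: −αΔT+βΔS = −(2.2 × 10⁻⁴)(+0.4)+(7.6 × 10⁻⁴)(-2.36) = -1.9 × 10⁻³ → UNSTABLE
  70–106 m: −αΔT+βΔS = −(2.2 × 10⁻⁴)(+3.2)+(7.6 × 10⁻⁴)(+1.35) = 3.2 × 10⁻⁴ → stable
  106–245 m: −αΔT+βΔS = −(2.2 × 10⁻⁴)(-2.4)+(7.6 × 10⁻⁴)(-0.46) = 1.8 × 10⁻⁴ → stable
  245–249 m: −αΔT+βΔS = −(2.2 × 10⁻⁴)(-1.3)+(7.6 × 10⁻⁴)(+3.07) = 2.6 × 10⁻³ → stable
The 20–70 m interval has Δρ < 0: lighter water underlies denser water.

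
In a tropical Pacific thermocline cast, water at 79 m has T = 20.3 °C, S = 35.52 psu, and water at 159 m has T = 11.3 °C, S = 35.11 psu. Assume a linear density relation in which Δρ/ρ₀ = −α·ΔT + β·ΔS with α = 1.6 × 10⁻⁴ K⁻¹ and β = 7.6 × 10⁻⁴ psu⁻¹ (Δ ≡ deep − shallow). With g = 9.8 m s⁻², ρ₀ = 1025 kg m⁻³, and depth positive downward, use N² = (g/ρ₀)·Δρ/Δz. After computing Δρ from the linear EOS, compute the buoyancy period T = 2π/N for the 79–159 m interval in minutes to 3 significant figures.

8.91 min

ΔT = -9.0 K, ΔS = -0.41 psu (deep − shallow).
Δρ/ρ₀ = −αΔT + βΔS = 1.44 × 10⁻³ − 3.116 × 10⁻⁴ = 1.1284 × 10⁻³, so Δρ ≈ 1.157 kg m⁻³.
N² = (g/ρ₀)·Δρ/Δz = g·(Δρ/ρ₀)/Δz = 9.8 × 1.1284 × 10⁻³ / 80 = 1.3823 × 10⁻⁴ s⁻².
N = √(1.3823 × 10⁻⁴) = 0.011757 rad s⁻¹ → T = 2π/N = 534.42 s = 8.9070 min ≈ 8.91 min.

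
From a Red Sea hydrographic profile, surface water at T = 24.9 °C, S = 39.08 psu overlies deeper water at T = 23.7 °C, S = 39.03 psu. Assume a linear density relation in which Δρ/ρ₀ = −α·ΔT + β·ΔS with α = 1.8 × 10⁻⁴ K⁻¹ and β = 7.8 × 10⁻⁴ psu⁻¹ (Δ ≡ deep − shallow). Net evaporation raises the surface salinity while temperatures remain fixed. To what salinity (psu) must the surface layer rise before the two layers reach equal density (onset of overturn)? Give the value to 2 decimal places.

39.31 psu

Neutral buoyancy requires −α(T_deep − T_surf) + β(S_deep − S_surf′) = 0.
S_surf′ = S_deep − (α/β)·ΔT = 39.03 − (1.8 × 10⁻⁴/7.8 × 10⁻⁴)·(-1.2) = 39.3069 psu.
Increase required: 39.3069 − 39.08 = 0.2269 psu.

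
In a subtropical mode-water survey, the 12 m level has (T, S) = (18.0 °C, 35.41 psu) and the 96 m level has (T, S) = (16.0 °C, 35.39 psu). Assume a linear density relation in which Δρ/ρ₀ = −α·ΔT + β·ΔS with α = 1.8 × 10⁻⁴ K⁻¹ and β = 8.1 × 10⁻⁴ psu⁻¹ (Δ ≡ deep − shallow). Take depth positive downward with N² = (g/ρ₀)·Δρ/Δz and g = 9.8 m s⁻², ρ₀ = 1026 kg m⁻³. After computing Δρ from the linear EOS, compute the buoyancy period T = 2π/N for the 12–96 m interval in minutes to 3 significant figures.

ΔT = -2.0 K, ΔS = -0.02 psu (deep − shallow).
Δρ/ρ₀ = −αΔT + βΔS = 3.60 × 10⁻⁴ − 1.62 × 10⁻⁵ = 3.438 × 10⁻⁴, so Δρ ≈ 0.3527 kg m⁻³.
N² = (g/ρ₀)·Δρ/Δz = g·(Δρ/ρ₀)/Δz = 9.8 × 3.438 × 10⁻⁴ / 84 = 4.0110 × 10⁻⁵ s⁻².
N = √(4.0110 × 10⁻⁵) = 6.3332 × 10⁻³ rad s⁻¹ → T = 2π/N = 992.10 s = 16.535 min ≈ 16.5 min.

16.5 min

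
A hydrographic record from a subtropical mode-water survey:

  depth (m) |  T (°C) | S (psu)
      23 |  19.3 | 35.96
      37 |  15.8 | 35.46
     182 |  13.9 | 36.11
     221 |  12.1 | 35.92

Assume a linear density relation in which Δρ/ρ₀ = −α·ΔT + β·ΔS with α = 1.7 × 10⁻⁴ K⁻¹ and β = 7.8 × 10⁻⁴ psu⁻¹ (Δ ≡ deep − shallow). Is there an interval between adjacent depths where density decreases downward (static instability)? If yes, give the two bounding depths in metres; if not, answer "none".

Evaluate Δρ/ρ₀ = −αΔT + βΔS across each adjacent pair:
  23–37 m: −αΔT+βΔS = −(1.7 × 10⁻⁴)(-3.5)+(7.8 × 10⁻⁴)(-0.50) = 2.1 × 10⁻⁴ → stable
  37–182 m: −αΔT+βΔS = −(1.7 × 10⁻⁴)(-1.9)+(7.8 × 10⁻⁴)(+0.65) = 8.3 × 10⁻⁴ → stable
  182–221 m: −αΔT+βΔS = −(1.7 × 10⁻⁴)(-1.8)+(7.8 × 10⁻⁴)(-0.19) = 1.6 × 10⁻⁴ → stable
Every interval has Δρ > 0: the column is stably stratified throughout.

none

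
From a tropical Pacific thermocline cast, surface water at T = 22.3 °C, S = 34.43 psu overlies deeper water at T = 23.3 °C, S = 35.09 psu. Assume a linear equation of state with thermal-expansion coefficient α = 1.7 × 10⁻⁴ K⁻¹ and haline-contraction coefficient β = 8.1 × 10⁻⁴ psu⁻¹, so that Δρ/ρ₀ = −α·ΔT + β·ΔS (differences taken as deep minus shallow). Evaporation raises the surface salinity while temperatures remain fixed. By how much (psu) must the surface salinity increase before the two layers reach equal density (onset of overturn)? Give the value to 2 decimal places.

Neutral buoyancy requires −α(T_deep − T_surf) + β(S_deep − S_surf′) = 0.
S_surf′ = S_deep − (α/β)·ΔT = 35.09 − (1.7 × 10⁻⁴/8.1 × 10⁻⁴)·(+1.0) = 34.8801 psu.
Increase required: 34.8801 − 34.43 = 0.4501 psu.

0.45 psu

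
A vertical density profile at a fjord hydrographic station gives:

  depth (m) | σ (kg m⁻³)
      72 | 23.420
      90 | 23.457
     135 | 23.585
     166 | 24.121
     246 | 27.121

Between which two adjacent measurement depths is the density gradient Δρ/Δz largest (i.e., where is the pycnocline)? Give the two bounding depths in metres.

Compute the density gradient over each adjacent pair:
  72–90 m: Δρ/Δz = 0.037/18 = 2.1 × 10⁻³ kg m⁻⁴
  90–135 m: Δρ/Δz = 0.128/45 = 2.8 × 10⁻³ kg m⁻⁴
  135–166 m: Δρ/Δz = 0.536/31 = 0.017 kg m⁻⁴
  166–246 m: Δρ/Δz = 3.000/80 = 0.037 kg m⁻⁴
The largest gradient is in the 166–246 m interval — the pycnocline.

166–246 m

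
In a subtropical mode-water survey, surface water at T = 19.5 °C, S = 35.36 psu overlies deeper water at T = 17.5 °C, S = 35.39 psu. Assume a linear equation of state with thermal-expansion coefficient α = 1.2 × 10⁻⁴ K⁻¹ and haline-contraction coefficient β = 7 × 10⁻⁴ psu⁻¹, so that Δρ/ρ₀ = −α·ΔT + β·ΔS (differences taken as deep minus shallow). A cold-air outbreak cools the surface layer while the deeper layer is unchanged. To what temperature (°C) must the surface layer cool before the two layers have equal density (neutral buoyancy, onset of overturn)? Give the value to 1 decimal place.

Neutral buoyancy requires Δρ = 0, i.e. −α(T_deep − T_surf′) + β(S_deep − S_surf) = 0.
T_surf′ = T_deep − (β/α)·ΔS = 17.5 − (7 × 10⁻⁴/1.2 × 10⁻⁴)·(+0.03) = 17.325 °C.
Cooling required: 19.5 − (17.325) = 2.175 °C.

17.3 °C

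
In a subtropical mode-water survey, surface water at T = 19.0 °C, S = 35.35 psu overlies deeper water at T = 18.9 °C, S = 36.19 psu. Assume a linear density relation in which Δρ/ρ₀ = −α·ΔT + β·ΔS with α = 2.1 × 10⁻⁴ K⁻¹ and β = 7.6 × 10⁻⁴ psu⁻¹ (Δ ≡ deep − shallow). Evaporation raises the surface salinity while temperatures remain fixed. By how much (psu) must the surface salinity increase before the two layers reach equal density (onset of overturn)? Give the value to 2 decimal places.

0.87 psu

Neutral buoyancy requires −α(T_deep − T_surf) + β(S_deep − S_surf′) = 0.
S_surf′ = S_deep − (α/β)·ΔT = 36.19 − (2.1 × 10⁻⁴/7.6 × 10⁻⁴)·(-0.1) = 36.2176 psu.
Increase required: 36.2176 − 35.35 = 0.8676 psu.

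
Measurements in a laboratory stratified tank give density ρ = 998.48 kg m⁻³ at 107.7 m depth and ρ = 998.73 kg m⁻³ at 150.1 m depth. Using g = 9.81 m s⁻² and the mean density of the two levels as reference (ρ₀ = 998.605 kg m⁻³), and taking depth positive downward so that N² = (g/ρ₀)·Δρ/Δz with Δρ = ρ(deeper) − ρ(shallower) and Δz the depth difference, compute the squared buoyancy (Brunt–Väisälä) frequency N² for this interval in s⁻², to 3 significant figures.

5.79 × 10⁻⁵ s⁻²

Δρ = 998.73 − 998.48 = 0.25 kg m⁻³ over Δz = 150.1 − 107.7 = 42.4 m.
N² = (9.81/998.605) × (0.25/42.4) = 5.7923 × 10⁻⁵ s⁻² ≈ 5.79 × 10⁻⁵ s⁻².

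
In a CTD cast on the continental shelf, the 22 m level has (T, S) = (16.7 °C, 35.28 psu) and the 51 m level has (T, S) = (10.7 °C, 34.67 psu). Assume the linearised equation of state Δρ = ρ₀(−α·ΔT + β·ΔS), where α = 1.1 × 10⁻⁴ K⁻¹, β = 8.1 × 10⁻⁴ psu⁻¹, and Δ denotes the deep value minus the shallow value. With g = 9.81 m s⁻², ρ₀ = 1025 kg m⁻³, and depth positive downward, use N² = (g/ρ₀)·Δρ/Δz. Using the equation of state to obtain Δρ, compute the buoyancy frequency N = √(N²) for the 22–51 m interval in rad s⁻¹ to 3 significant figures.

7.49 × 10⁻³ rad s⁻¹

ΔT = -6.0 K, ΔS = -0.61 psu (deep − shallow).
Δρ/ρ₀ = −αΔT + βΔS = 6.60 × 10⁻⁴ − 4.941 × 10⁻⁴ = 1.659 × 10⁻⁴, so Δρ ≈ 0.1700 kg m⁻³.
N² = (g/ρ₀)·Δρ/Δz = g·(Δρ/ρ₀)/Δz = 9.81 × 1.659 × 10⁻⁴ / 29 = 5.6120 × 10⁻⁵ s⁻².
N = √(5.6120 × 10⁻⁵) = 7.4913 × 10⁻³ rad s⁻¹ ≈ 7.49 × 10⁻³ rad s⁻¹.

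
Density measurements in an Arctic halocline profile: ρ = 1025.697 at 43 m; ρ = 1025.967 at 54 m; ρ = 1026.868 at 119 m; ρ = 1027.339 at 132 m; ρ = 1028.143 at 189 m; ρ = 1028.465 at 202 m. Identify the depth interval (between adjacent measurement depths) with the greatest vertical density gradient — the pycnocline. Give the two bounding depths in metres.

119–132 m

Compute the density gradient over each adjacent pair:
  43–54 m: Δρ/Δz = 0.270/11 = 0.025 kg m⁻⁴
  54–119 m: Δρ/Δz = 0.901/65 = 0.014 kg m⁻⁴
  119–132 m: Δρ/Δz = 0.471/13 = 0.036 kg m⁻⁴
  132–189 m: Δρ/Δz = 0.804/57 = 0.014 kg m⁻⁴
  189–202 m: Δρ/Δz = 0.322/13 = 0.025 kg m⁻⁴
The largest gradient is in the 119–132 m interval — the pycnocline.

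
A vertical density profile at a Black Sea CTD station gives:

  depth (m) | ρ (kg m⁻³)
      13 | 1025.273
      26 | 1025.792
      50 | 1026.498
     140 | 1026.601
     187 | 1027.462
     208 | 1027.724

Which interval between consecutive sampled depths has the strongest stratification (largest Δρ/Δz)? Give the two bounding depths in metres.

Compute the density gradient over each adjacent pair:
  13–26 m: Δρ/Δz = 0.519/13 = 0.040 kg m⁻⁴
  26–50 m: Δρ/Δz = 0.706/24 = 0.029 kg m⁻⁴
  50–140 m: Δρ/Δz = 0.103/90 = 1.1 × 10⁻³ kg m⁻⁴
  140–187 m: Δρ/Δz = 0.861/47 = 0.018 kg m⁻⁴
  187–208 m: Δρ/Δz = 0.262/21 = 0.012 kg m⁻⁴
The largest gradient is in the 13–26 m interval — the pycnocline.

13–26 m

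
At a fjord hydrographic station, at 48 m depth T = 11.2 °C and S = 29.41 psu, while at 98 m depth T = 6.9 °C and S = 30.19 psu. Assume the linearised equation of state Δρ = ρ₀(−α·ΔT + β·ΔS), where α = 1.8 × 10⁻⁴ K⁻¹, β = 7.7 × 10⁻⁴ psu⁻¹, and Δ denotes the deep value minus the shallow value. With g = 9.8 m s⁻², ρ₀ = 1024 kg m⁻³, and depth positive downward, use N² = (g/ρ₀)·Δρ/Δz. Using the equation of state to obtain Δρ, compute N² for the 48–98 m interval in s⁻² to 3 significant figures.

2.69 × 10⁻⁴ s⁻²

ΔT = -4.3 K, ΔS = +0.78 psu (deep − shallow).
Δρ/ρ₀ = −αΔT + βΔS = 7.74 × 10⁻⁴ + 6.006 × 10⁻⁴ = 1.3746 × 10⁻³, so Δρ ≈ 1.408 kg m⁻³.
N² = (g/ρ₀)·Δρ/Δz = g·(Δρ/ρ₀)/Δz = 9.8 × 1.3746 × 10⁻³ / 50 = 2.6942 × 10⁻⁴ s⁻² ≈ 2.69 × 10⁻⁴ s⁻².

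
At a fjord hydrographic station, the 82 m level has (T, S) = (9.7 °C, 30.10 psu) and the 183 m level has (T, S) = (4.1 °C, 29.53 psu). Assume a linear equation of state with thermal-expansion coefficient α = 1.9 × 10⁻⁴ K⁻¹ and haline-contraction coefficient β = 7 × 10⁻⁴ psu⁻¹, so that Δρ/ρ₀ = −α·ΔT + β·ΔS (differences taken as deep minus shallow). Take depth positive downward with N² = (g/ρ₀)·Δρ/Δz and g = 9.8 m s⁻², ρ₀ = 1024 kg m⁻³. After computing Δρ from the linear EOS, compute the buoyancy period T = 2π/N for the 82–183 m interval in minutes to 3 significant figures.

13.0 min

ΔT = -5.6 K, ΔS = -0.57 psu (deep − shallow).
Δρ/ρ₀ = −αΔT + βΔS = 1.064 × 10⁻³ − 3.99 × 10⁻⁴ = 6.65 × 10⁻⁴, so Δρ ≈ 0.6810 kg m⁻³.
N² = (g/ρ₀)·Δρ/Δz = g·(Δρ/ρ₀)/Δz = 9.8 × 6.65 × 10⁻⁴ / 101 = 6.4525 × 10⁻⁵ s⁻².
N = √(6.4525 × 10⁻⁵) = 8.0327 × 10⁻³ rad s⁻¹ → T = 2π/N = 782.20 s = 13.037 min ≈ 13.0 min.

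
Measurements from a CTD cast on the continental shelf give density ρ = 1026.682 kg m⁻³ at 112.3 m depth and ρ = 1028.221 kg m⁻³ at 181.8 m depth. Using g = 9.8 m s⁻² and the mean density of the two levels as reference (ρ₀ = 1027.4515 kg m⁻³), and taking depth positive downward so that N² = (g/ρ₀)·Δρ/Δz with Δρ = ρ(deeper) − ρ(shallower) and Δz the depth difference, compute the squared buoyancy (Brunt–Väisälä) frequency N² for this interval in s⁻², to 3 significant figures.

2.11 × 10⁻⁴ s⁻²

Δρ = 1028.221 − 1026.682 = 1.539 kg m⁻³ over Δz = 181.8 − 112.3 = 69.5 m.
N² = (9.8/1027.4515) × (1.539/69.5) = 2.1121 × 10⁻⁴ s⁻² ≈ 2.11 × 10⁻⁴ s⁻².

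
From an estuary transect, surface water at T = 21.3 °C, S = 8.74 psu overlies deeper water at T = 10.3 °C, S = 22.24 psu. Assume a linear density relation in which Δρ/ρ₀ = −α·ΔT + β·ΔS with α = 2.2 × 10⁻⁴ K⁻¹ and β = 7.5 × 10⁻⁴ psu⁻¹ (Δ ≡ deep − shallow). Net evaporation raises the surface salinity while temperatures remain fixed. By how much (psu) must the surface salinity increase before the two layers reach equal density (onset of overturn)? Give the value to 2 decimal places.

Neutral buoyancy requires −α(T_deep − T_surf) + β(S_deep − S_surf′) = 0.
S_surf′ = S_deep − (α/β)·ΔT = 22.24 − (2.2 × 10⁻⁴/7.5 × 10⁻⁴)·(-11.0) = 25.4667 psu.
Increase required: 25.4667 − 8.74 = 16.7267 psu.

16.73 psu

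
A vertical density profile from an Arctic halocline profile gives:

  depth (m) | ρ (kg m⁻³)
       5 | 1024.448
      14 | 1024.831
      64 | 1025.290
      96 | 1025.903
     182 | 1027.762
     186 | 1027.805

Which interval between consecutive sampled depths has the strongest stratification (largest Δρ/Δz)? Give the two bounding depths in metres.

5–14 m

Compute the density gradient over each adjacent pair:
  5–14 m: Δρ/Δz = 0.383/9 = 0.043 kg m⁻⁴
  14–64 m: Δρ/Δz = 0.459/50 = 9.2 × 10⁻³ kg m⁻⁴
  64–96 m: Δρ/Δz = 0.613/32 = 0.019 kg m⁻⁴
  96–182 m: Δρ/Δz = 1.859/86 = 0.022 kg m⁻⁴
  182–186 m: Δρ/Δz = 0.043/4 = 0.011 kg m⁻⁴
The largest gradient is in the 5–14 m interval — the pycnocline.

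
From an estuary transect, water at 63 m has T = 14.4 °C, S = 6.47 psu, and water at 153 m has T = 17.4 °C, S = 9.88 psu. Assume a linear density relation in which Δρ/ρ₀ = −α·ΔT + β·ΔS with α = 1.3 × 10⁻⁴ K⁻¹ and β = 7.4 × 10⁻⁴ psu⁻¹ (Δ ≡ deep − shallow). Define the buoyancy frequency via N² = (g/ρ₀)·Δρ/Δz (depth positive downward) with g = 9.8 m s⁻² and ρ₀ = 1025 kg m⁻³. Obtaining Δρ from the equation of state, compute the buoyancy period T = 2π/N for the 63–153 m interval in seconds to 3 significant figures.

ΔT = +3.0 K, ΔS = +3.41 psu (deep − shallow).
Δρ/ρ₀ = −αΔT + βΔS = -3.90 × 10⁻⁴ + 2.5234 × 10⁻³ = 2.1334 × 10⁻³, so Δρ ≈ 2.187 kg m⁻³.
N² = (g/ρ₀)·Δρ/Δz = g·(Δρ/ρ₀)/Δz = 9.8 × 2.1334 × 10⁻³ / 90 = 2.3230 × 10⁻⁴ s⁻².
N = √(2.3230 × 10⁻⁴) = 0.015241 rad s⁻¹ → T = 2π/N = 412.26 s ≈ 412 s.

412 s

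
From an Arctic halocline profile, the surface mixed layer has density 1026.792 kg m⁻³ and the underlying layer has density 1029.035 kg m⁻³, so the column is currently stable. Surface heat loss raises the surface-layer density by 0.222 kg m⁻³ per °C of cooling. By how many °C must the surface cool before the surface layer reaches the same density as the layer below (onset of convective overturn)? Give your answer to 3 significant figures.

10.1 °C

Density deficit of the surface layer: 1029.035 − 1026.792 = 2.243 kg m⁻³.
Required change = 2.243 / 0.222 = 10.1 °C.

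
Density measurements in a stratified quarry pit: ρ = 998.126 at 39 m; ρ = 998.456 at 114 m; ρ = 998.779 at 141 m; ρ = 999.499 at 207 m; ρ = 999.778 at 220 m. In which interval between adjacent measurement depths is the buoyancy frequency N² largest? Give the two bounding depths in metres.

207–220 m

Compute the density gradient over each adjacent pair:
  39–114 m: Δρ/Δz = 0.330/75 = 4.4 × 10⁻³ kg m⁻⁴
  114–141 m: Δρ/Δz = 0.323/27 = 0.012 kg m⁻⁴
  141–207 m: Δρ/Δz = 0.720/66 = 0.011 kg m⁻⁴
  207–220 m: Δρ/Δz = 0.279/13 = 0.021 kg m⁻⁴
The largest gradient is in the 207–220 m interval — the pycnocline.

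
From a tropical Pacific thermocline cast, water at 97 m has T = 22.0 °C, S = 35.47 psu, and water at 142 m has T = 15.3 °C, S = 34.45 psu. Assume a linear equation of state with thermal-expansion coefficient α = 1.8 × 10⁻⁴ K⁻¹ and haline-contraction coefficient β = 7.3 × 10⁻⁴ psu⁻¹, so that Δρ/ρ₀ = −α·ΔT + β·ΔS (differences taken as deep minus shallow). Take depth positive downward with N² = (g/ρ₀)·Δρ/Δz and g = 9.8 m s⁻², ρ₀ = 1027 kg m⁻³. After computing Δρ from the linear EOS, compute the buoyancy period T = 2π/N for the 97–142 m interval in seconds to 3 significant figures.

ΔT = -6.7 K, ΔS = -1.02 psu (deep − shallow).
Δρ/ρ₀ = −αΔT + βΔS = 1.206 × 10⁻³ − 7.446 × 10⁻⁴ = 4.614 × 10⁻⁴, so Δρ ≈ 0.4739 kg m⁻³.
N² = (g/ρ₀)·Δρ/Δz = g·(Δρ/ρ₀)/Δz = 9.8 × 4.614 × 10⁻⁴ / 45 = 1.0048 × 10⁻⁴ s⁻².
N = √(1.0048 × 10⁻⁴) = 0.010024 rad s⁻¹ → T = 2π/N = 626.81 s ≈ 627 s.

627 s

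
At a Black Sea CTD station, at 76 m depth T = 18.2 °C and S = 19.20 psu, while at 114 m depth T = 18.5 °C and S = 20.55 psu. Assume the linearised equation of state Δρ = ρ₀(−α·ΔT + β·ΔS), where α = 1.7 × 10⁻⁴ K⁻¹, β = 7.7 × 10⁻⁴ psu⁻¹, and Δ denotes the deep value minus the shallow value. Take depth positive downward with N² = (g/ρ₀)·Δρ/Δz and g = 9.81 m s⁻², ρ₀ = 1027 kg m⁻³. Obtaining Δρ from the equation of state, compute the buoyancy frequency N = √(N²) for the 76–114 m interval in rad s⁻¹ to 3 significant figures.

ΔT = +0.3 K, ΔS = +1.35 psu (deep − shallow).
Δρ/ρ₀ = −αΔT + βΔS = -5.10 × 10⁻⁵ + 1.0395 × 10⁻³ = 9.885 × 10⁻⁴, so Δρ ≈ 1.015 kg m⁻³.
N² = (g/ρ₀)·Δρ/Δz = g·(Δρ/ρ₀)/Δz = 9.81 × 9.885 × 10⁻⁴ / 38 = 2.5519 × 10⁻⁴ s⁻².
N = √(2.5519 × 10⁻⁴) = 0.015975 rad s⁻¹ ≈ 0.0160 rad s⁻¹.

0.0160 rad s⁻¹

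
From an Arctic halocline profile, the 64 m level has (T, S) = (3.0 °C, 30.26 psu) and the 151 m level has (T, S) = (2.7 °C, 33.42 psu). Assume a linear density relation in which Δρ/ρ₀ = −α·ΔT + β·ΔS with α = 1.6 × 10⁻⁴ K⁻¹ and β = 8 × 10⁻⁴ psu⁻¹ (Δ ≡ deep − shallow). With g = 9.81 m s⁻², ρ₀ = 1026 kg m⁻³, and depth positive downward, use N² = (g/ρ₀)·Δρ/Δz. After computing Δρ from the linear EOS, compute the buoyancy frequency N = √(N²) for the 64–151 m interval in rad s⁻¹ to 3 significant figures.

ΔT = -0.3 K, ΔS = +3.16 psu (deep − shallow).
Δρ/ρ₀ = −αΔT + βΔS = 4.80 × 10⁻⁵ + 2.528 × 10⁻³ = 2.576 × 10⁻³, so Δρ ≈ 2.643 kg m⁻³.
N² = (g/ρ₀)·Δρ/Δz = g·(Δρ/ρ₀)/Δz = 9.81 × 2.576 × 10⁻³ / 87 = 2.9047 × 10⁻⁴ s⁻².
N = √(2.9047 × 10⁻⁴) = 0.017043 rad s⁻¹ ≈ 0.0170 rad s⁻¹.

0.0170 rad s⁻¹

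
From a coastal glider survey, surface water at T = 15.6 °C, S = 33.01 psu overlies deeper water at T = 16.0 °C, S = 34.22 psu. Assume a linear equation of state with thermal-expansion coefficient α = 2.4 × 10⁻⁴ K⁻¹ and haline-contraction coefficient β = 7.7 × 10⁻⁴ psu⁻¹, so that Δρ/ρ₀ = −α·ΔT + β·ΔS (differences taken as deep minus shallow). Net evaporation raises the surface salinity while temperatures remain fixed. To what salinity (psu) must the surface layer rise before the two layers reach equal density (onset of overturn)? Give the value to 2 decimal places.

Neutral buoyancy requires −α(T_deep − T_surf) + β(S_deep − S_surf′) = 0.
S_surf′ = S_deep − (α/β)·ΔT = 34.22 − (2.4 × 10⁻⁴/7.7 × 10⁻⁴)·(+0.4) = 34.0953 psu.
Increase required: 34.0953 − 33.01 = 1.0853 psu.

34.10 psu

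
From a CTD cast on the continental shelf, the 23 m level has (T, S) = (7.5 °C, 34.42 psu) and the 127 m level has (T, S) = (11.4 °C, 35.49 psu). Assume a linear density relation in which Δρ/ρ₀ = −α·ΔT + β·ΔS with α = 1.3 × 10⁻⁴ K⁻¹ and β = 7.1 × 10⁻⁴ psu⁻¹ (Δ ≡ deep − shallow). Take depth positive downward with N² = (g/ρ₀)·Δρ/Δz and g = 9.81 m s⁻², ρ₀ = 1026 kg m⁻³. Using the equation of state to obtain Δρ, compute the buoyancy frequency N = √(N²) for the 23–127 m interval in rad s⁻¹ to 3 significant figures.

4.88 × 10⁻³ rad s⁻¹

ΔT = +3.9 K, ΔS = +1.07 psu (deep − shallow).
Δρ/ρ₀ = −αΔT + βΔS = -5.07 × 10⁻⁴ + 7.597 × 10⁻⁴ = 2.527 × 10⁻⁴, so Δρ ≈ 0.2593 kg m⁻³.
N² = (g/ρ₀)·Δρ/Δz = g·(Δρ/ρ₀)/Δz = 9.81 × 2.527 × 10⁻⁴ / 104 = 2.3836 × 10⁻⁵ s⁻².
N = √(2.3836 × 10⁻⁵) = 4.8822 × 10⁻³ rad s⁻¹ ≈ 4.88 × 10⁻³ rad s⁻¹.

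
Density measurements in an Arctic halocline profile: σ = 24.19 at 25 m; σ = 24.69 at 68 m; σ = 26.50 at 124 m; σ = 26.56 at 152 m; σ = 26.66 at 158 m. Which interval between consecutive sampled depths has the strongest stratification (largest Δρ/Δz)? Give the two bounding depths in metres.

Compute the density gradient over each adjacent pair:
  25–68 m: Δρ/Δz = 0.50/43 = 0.012 kg m⁻⁴
  68–124 m: Δρ/Δz = 1.81/56 = 0.032 kg m⁻⁴
  124–152 m: Δρ/Δz = 0.06/28 = 2.1 × 10⁻³ kg m⁻⁴
  152–158 m: Δρ/Δz = 0.10/6 = 0.017 kg m⁻⁴
The largest gradient is in the 68–124 m interval — the pycnocline.

68–124 m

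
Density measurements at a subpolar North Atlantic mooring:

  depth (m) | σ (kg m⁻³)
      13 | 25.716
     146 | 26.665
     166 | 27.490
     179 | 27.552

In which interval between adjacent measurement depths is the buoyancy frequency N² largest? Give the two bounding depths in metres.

146–166 m

Compute the density gradient over each adjacent pair:
  13–146 m: Δρ/Δz = 0.949/133 = 7.1 × 10⁻³ kg m⁻⁴
  146–166 m: Δρ/Δz = 0.825/20 = 0.041 kg m⁻⁴
  166–179 m: Δρ/Δz = 0.062/13 = 4.8 × 10⁻³ kg m⁻⁴
The largest gradient is in the 146–166 m interval — the pycnocline.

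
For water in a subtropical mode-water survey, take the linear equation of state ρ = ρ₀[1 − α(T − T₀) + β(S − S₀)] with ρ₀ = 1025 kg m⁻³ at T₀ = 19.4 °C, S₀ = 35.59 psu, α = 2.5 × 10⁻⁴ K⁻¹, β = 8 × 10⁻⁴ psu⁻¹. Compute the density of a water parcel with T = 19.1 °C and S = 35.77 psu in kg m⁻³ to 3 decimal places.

1025.224 kg m⁻³

T − T₀ = -0.3 K, S − S₀ = +0.18 psu.
Bracket = 1 − α·(-0.3) + β·(+0.18) = 1 + (2.19 × 10⁻⁴) = 1.0002190.
ρ = 1025 × 1.0002190 = 1025.224 kg m⁻³.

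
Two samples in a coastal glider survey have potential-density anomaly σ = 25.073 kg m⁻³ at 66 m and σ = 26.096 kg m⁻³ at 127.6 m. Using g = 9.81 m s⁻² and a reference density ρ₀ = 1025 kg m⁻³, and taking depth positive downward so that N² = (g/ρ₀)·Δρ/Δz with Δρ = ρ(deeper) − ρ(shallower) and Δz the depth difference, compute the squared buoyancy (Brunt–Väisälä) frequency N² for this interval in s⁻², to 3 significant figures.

1.59 × 10⁻⁴ s⁻²

Δρ = 1026.096 − 1025.073 = 1.023 kg m⁻³ over Δz = 127.6 − 66 = 61.6 m.
N² = (9.81/1025) × (1.023/61.6) = 1.5894 × 10⁻⁴ s⁻² ≈ 1.59 × 10⁻⁴ s⁻².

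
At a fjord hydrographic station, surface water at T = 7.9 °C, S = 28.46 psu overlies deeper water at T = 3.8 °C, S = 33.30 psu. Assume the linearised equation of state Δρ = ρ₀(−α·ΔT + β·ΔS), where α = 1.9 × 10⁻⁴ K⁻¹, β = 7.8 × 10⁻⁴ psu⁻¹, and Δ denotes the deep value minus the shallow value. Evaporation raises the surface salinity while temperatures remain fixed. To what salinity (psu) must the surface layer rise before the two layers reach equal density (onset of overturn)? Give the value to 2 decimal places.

Neutral buoyancy requires −α(T_deep − T_surf) + β(S_deep − S_surf′) = 0.
S_surf′ = S_deep − (α/β)·ΔT = 33.30 − (1.9 × 10⁻⁴/7.8 × 10⁻⁴)·(-4.1) = 34.2987 psu.
Increase required: 34.2987 − 28.46 = 5.8387 psu.

34.30 psu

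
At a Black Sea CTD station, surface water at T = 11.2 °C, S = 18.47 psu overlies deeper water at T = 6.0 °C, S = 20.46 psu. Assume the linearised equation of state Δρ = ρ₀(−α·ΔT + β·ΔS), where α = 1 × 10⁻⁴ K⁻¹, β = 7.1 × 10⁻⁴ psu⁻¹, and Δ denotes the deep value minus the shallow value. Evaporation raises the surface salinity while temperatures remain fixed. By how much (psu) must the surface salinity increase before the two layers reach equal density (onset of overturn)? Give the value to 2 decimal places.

2.72 psu

Neutral buoyancy requires −α(T_deep − T_surf) + β(S_deep − S_surf′) = 0.
S_surf′ = S_deep − (α/β)·ΔT = 20.46 − (1 × 10⁻⁴/7.1 × 10⁻⁴)·(-5.2) = 21.1924 psu.
Increase required: 21.1924 − 18.47 = 2.7224 psu.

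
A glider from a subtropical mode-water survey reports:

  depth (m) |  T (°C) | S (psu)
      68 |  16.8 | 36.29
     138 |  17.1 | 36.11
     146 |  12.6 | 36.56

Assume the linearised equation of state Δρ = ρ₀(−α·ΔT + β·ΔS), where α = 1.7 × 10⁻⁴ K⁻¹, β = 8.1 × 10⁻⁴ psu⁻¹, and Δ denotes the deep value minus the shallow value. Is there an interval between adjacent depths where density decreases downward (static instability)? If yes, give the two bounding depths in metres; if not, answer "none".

68–138 m

Evaluate Δρ/ρ₀ = −αΔT + βΔS across each adjacent pair:
  68–138 m: −αΔT+βΔS = −(1.7 × 10⁻⁴)(+0.3)+(8.1 × 10⁻⁴)(-0.18) = -2.0 × 10⁻⁴ → UNSTABLE
  138–146 m: −αΔT+βΔS = −(1.7 × 10⁻⁴)(-4.5)+(8.1 × 10⁻⁴)(+0.45) = 1.1 × 10⁻³ → stable
The 68–138 m interval has Δρ < 0: lighter water underlies denser water.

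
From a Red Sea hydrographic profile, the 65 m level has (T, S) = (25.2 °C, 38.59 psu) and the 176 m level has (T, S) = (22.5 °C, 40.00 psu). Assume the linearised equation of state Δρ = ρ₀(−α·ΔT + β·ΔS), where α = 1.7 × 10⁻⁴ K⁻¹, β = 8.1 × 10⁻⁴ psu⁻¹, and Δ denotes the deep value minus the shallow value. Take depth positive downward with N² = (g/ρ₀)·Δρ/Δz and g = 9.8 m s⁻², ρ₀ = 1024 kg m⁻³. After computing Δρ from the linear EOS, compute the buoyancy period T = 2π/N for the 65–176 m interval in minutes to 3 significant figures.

ΔT = -2.7 K, ΔS = +1.41 psu (deep − shallow).
Δρ/ρ₀ = −αΔT + βΔS = 4.59 × 10⁻⁴ + 1.1421 × 10⁻³ = 1.6011 × 10⁻³, so Δρ ≈ 1.640 kg m⁻³.
N² = (g/ρ₀)·Δρ/Δz = g·(Δρ/ρ₀)/Δz = 9.8 × 1.6011 × 10⁻³ / 111 = 1.4136 × 10⁻⁴ s⁻².
N = √(1.4136 × 10⁻⁴) = 0.011889 rad s⁻¹ → T = 2π/N = 528.49 s = 8.8082 min ≈ 8.81 min.

8.81 min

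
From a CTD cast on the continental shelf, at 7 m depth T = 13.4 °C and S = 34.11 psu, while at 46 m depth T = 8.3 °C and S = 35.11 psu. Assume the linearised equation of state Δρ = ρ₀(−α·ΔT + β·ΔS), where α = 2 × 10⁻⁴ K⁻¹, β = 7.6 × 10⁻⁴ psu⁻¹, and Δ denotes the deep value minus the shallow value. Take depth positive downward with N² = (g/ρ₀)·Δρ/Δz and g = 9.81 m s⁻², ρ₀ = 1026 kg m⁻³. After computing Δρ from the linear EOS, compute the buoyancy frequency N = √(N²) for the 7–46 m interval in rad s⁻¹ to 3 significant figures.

0.0212 rad s⁻¹

ΔT = -5.1 K, ΔS = +1.00 psu (deep − shallow).
Δρ/ρ₀ = −αΔT + βΔS = 1.02 × 10⁻³ + 7.60 × 10⁻⁴ = 1.78 × 10⁻³, so Δρ ≈ 1.826 kg m⁻³.
N² = (g/ρ₀)·Δρ/Δz = g·(Δρ/ρ₀)/Δz = 9.81 × 1.78 × 10⁻³ / 39 = 4.4774 × 10⁻⁴ s⁻².
N = √(4.4774 × 10⁻⁴) = 0.021160 rad s⁻¹ ≈ 0.0212 rad s⁻¹.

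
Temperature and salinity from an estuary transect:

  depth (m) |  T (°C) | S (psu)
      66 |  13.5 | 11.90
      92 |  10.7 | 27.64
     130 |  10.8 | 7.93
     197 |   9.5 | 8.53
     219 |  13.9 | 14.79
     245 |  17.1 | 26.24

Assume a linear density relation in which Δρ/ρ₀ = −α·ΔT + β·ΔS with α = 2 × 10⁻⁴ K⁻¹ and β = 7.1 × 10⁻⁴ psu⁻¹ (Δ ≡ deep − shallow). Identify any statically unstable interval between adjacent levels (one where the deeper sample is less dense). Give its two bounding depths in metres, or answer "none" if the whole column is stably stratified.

Evaluate Δρ/ρ₀ = −αΔT + βΔS across each adjacent pair:
  66–92 m: −αΔT+βΔS = −(2 × 10⁻⁴)(-2.8)+(7.1 × 10⁻⁴)(+15.74) = 0.012 → stable
  92–130 m: −αΔT+βΔS = −(2 × 10⁻⁴)(+0.1)+(7.1 × 10⁻⁴)(-19.71) = -0.014 → UNSTABLE
  130–197 m: −αΔT+βΔS = −(2 × 10⁻⁴)(-1.3)+(7.1 × 10⁻⁴)(+0.60) = 6.9 × 10⁻⁴ → stable
  197–219 m: −αΔT+βΔS = −(2 × 10⁻⁴)(+4.4)+(7.1 × 10⁻⁴)(+6.26) = 3.6 × 10⁻³ → stable
  219–245 m: −αΔT+βΔS = −(2 × 10⁻⁴)(+3.2)+(7.1 × 10⁻⁴)(+11.45) = 7.5 × 10⁻³ → stable
The 92–130 m interval has Δρ < 0: lighter water underlies denser water.

92–130 m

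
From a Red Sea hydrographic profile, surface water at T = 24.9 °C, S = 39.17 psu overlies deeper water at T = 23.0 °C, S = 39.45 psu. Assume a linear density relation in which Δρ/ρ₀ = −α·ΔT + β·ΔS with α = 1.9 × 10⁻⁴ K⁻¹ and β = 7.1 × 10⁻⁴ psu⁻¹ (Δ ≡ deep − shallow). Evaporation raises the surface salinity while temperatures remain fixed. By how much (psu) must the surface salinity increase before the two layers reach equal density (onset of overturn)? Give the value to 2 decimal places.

0.79 psu

Neutral buoyancy requires −α(T_deep − T_surf) + β(S_deep − S_surf′) = 0.
S_surf′ = S_deep − (α/β)·ΔT = 39.45 − (1.9 × 10⁻⁴/7.1 × 10⁻⁴)·(-1.9) = 39.9585 psu.
Increase required: 39.9585 − 39.17 = 0.7885 psu.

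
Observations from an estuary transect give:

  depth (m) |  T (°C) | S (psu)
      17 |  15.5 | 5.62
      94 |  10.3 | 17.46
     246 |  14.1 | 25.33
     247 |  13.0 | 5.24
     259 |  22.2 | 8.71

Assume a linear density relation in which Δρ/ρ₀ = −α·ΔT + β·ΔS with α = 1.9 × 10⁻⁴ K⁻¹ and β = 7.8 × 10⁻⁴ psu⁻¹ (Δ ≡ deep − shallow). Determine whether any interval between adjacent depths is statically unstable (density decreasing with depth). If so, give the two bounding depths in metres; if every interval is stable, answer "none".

246–247 m

Evaluate Δρ/ρ₀ = −αΔT + βΔS across each adjacent pair:
  17–94 m: −αΔT+βΔS = −(1.9 × 10⁻⁴)(-5.2)+(7.8 × 10⁻⁴)(+11.84) = 0.010 → stable
  94–246 m: −αΔT+βΔS = −(1.9 × 10⁻⁴)(+3.8)+(7.8 × 10⁻⁴)(+7.87) = 5.4 × 10⁻³ → stable
  246–247 m: −αΔT+βΔS = −(1.9 × 10⁻⁴)(-1.1)+(7.8 × 10⁻⁴)(-20.09) = -0.015 → UNSTABLE
  247–259 m: −αΔT+βΔS = −(1.9 × 10⁻⁴)(+9.2)+(7.8 × 10⁻⁴)(+3.47) = 9.6 × 10⁻⁴ → stable
The 246–247 m interval has Δρ < 0: lighter water underlies denser water.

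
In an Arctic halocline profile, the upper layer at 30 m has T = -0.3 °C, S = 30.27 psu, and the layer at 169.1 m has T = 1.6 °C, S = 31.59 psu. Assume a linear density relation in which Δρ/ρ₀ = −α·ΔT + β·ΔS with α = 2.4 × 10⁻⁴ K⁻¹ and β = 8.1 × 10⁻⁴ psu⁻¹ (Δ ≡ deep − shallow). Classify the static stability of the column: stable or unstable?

ΔT = 1.6 − -0.3 = +1.9 K and ΔS = 31.59 − 30.27 = +1.32 psu (deep − shallow).
−αΔT = -4.56 × 10⁻⁴; βΔS = 1.0692 × 10⁻³; sum Δρ/ρ₀ = 6.132 × 10⁻⁴.
Δρ/ρ₀ > 0, so Δρ > 0: deeper water is denser → statically stable.

stable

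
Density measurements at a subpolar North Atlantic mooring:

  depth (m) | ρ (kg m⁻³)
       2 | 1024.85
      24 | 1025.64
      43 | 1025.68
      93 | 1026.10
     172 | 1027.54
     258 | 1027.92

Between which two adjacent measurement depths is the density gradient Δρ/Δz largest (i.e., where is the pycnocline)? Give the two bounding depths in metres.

Compute the density gradient over each adjacent pair:
  2–24 m: Δρ/Δz = 0.79/22 = 0.036 kg m⁻⁴
  24–43 m: Δρ/Δz = 0.04/19 = 2.1 × 10⁻³ kg m⁻⁴
  43–93 m: Δρ/Δz = 0.42/50 = 8.4 × 10⁻³ kg m⁻⁴
  93–172 m: Δρ/Δz = 1.44/79 = 0.018 kg m⁻⁴
  172–258 m: Δρ/Δz = 0.38/86 = 4.4 × 10⁻³ kg m⁻⁴
The largest gradient is in the 2–24 m interval — the pycnocline.

2–24 m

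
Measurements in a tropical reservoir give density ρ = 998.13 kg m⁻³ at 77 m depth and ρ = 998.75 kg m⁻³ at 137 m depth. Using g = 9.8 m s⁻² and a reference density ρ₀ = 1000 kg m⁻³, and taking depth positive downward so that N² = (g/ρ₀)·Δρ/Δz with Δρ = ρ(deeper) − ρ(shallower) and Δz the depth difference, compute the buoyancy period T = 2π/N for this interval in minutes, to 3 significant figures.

Δρ = 998.75 − 998.13 = 0.62 kg m⁻³ over Δz = 137 − 77 = 60 m.
N² = (9.8/1000) × (0.62/60) = 1.0127 × 10⁻⁴ s⁻².
N = √(1.0127 × 10⁻⁴) = 0.010063 rad s⁻¹, so T = 2π/N = 624.38 s = 10.406 min ≈ 10.4 min.

10.4 min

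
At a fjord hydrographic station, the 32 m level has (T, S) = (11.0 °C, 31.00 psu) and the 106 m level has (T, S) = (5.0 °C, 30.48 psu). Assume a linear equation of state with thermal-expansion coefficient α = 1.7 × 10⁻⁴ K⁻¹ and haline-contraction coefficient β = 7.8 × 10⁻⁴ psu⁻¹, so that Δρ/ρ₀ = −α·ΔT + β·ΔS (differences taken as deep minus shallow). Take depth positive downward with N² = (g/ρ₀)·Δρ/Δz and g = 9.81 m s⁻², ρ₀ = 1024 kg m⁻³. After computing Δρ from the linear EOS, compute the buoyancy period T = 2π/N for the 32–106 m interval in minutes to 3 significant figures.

ΔT = -6.0 K, ΔS = -0.52 psu (deep − shallow).
Δρ/ρ₀ = −αΔT + βΔS = 1.02 × 10⁻³ − 4.056 × 10⁻⁴ = 6.144 × 10⁻⁴, so Δρ ≈ 0.6291 kg m⁻³.
N² = (g/ρ₀)·Δρ/Δz = g·(Δρ/ρ₀)/Δz = 9.81 × 6.144 × 10⁻⁴ / 74 = 8.1450 × 10⁻⁵ s⁻².
N = √(8.1450 × 10⁻⁵) = 9.0250 × 10⁻³ rad s⁻¹ → T = 2π/N = 696.20 s = 11.603 min ≈ 11.6 min.

11.6 min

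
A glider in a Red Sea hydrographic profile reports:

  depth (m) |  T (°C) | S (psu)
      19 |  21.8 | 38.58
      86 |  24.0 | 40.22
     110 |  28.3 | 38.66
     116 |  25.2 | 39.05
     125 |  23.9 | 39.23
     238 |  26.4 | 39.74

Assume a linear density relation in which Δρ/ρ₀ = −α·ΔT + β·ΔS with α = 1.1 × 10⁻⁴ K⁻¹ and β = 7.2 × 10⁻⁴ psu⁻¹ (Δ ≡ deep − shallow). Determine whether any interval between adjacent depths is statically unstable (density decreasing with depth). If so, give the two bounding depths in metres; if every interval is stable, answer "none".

Evaluate Δρ/ρ₀ = −αΔT + βΔS across each adjacent pair:
  19–86 m: −αΔT+βΔS = −(1.1 × 10⁻⁴)(+2.2)+(7.2 × 10⁻⁴)(+1.64) = 9.4 × 10⁻⁴ → stable
  86–110 m: −αΔT+βΔS = −(1.1 × 10⁻⁴)(+4.3)+(7.2 × 10⁻⁴)(-1.56) = -1.6 × 10⁻³ → UNSTABLE
  110–116 m: −αΔT+βΔS = −(1.1 × 10⁻⁴)(-3.1)+(7.2 × 10⁻⁴)(+0.39) = 6.2 × 10⁻⁴ → stable
  116–125 m: −αΔT+βΔS = −(1.1 × 10⁻⁴)(-1.3)+(7.2 × 10⁻⁴)(+0.18) = 2.7 × 10⁻⁴ → stable
  125–238 m: −αΔT+βΔS = −(1.1 × 10⁻⁴)(+2.5)+(7.2 × 10⁻⁴)(+0.51) = 9.2 × 10⁻⁵ → stable
The 86–110 m interval has Δρ < 0: lighter water underlies denser water.

86–110 m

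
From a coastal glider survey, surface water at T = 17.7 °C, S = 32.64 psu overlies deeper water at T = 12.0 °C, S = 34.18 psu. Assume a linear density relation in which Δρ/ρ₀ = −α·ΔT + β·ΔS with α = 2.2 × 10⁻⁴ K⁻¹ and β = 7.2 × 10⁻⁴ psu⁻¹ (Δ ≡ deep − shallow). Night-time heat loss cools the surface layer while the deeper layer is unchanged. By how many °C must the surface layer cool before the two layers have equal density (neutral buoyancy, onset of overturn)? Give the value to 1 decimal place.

Neutral buoyancy requires Δρ = 0, i.e. −α(T_deep − T_surf′) + β(S_deep − S_surf) = 0.
T_surf′ = T_deep − (β/α)·ΔS = 12.0 − (7.2 × 10⁻⁴/2.2 × 10⁻⁴)·(+1.54) = 6.960 °C.
Cooling required: 17.7 − (6.960) = 10.740 °C.

10.7 °C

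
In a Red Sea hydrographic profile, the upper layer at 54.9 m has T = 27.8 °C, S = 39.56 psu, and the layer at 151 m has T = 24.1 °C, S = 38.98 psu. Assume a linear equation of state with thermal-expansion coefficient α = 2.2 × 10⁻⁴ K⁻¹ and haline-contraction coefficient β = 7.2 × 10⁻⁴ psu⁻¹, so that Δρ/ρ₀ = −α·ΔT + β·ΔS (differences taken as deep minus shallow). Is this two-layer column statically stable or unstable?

stable

ΔT = 24.1 − 27.8 = -3.7 K and ΔS = 38.98 − 39.56 = -0.58 psu (deep − shallow).
−αΔT = 8.14 × 10⁻⁴; βΔS = -4.176 × 10⁻⁴; sum Δρ/ρ₀ = 3.964 × 10⁻⁴.
Δρ/ρ₀ > 0, so Δρ > 0: deeper water is denser → statically stable.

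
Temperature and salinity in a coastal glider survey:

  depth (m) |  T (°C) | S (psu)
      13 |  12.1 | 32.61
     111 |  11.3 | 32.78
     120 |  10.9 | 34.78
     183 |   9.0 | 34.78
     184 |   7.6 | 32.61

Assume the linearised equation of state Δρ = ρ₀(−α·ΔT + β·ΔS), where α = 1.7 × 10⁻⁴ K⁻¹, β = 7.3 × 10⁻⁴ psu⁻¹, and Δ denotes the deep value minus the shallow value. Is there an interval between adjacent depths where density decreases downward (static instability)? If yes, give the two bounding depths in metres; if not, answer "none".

183–184 m

Evaluate Δρ/ρ₀ = −αΔT + βΔS across each adjacent pair:
  13–111 m: −αΔT+βΔS = −(1.7 × 10⁻⁴)(-0.8)+(7.3 × 10⁻⁴)(+0.17) = 2.6 × 10⁻⁴ → stable
  111–120 m: −αΔT+βΔS = −(1.7 × 10⁻⁴)(-0.4)+(7.3 × 10⁻⁴)(+2.00) = 1.5 × 10⁻³ → stable
  120–183 m: −αΔT+βΔS = −(1.7 × 10⁻⁴)(-1.9)+(7.3 × 10⁻⁴)(+0.00) = 3.2 × 10⁻⁴ → stable
  183–184 m: −αΔT+βΔS = −(1.7 × 10⁻⁴)(-1.4)+(7.3 × 10⁻⁴)(-2.17) = -1.3 × 10⁻³ → UNSTABLE
The 183–184 m interval has Δρ < 0: lighter water underlies denser water.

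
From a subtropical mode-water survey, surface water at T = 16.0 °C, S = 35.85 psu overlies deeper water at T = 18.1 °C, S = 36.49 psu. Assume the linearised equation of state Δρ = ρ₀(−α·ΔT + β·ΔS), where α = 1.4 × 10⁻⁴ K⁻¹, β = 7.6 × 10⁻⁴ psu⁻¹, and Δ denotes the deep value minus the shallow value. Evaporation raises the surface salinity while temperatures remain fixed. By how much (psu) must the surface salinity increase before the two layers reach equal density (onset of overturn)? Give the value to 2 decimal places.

Neutral buoyancy requires −α(T_deep − T_surf) + β(S_deep − S_surf′) = 0.
S_surf′ = S_deep − (α/β)·ΔT = 36.49 − (1.4 × 10⁻⁴/7.6 × 10⁻⁴)·(+2.1) = 36.1032 psu.
Increase required: 36.1032 − 35.85 = 0.2532 psu.

0.25 psu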